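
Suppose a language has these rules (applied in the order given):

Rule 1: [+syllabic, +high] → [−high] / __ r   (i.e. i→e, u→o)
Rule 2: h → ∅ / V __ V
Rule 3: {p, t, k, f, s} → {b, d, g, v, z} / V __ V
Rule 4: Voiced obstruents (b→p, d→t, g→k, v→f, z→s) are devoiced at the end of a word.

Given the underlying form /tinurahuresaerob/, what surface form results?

tinoraorezaerop

Rule 1 (pre-rhotic lowering): /u/ is a high vowel immediately before /r/, so it lowers to [o]. /u/ is a high vowel immediately before /r/, so it lowers to [o]. /tinurahuresaerob/ → tinorahoresaerob.
Rule 2 (intervocalic h-deletion): /h/ occurs between vowels /a/ and /o/, so it deletes. /tinorahoresaerob/ → tinoraoresaerob.
Rule 3 (intervocalic voicing): /s/ is a voiceless obstruent between vowels /e/ and /a/, so it voices to [z]. /tinoraoresaerob/ → tinoraorezaerob.
Rule 4 (final devoicing): /b/ is a voiced obstruent in word-final position, so it devoices to [p]. /tinoraorezaerob/ → tinoraorezaerop.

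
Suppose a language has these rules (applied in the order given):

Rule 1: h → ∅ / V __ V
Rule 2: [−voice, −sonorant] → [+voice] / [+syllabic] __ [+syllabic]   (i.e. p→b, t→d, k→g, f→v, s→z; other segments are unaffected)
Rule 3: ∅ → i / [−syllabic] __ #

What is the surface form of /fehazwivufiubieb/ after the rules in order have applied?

feazwivuviubiebi

Rule 1 (intervocalic h-deletion): /h/ occurs between vowels /e/ and /a/, so it deletes. /fehazwivufiubieb/ → feazwivufiubieb.
Rule 2 (intervocalic voicing): /f/ is a voiceless obstruent between vowels /u/ and /i/, so it voices to [v]. /feazwivufiubieb/ → feazwivuviubieb.
Rule 3 (final i-epenthesis): the form ends in the consonant /b/, so [i] is inserted word-finally. /feazwivuviubieb/ → feazwivuviubiebi.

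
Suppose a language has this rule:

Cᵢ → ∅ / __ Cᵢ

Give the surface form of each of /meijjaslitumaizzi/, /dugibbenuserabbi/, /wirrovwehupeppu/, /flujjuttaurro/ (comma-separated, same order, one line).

meijaslitumaizi, dugibenuserabi, wirovwehupepu, flujutauro

/meijjaslitumaizzi/: /jj/ is a geminate; the first /j/ deletes. /zz/ is a geminate; the first /z/ deletes. → [meijaslitumaizi].
/dugibbenuserabbi/: /bb/ is a geminate; the first /b/ deletes. /bb/ is a geminate; the first /b/ deletes. → [dugibenuserabi].
/wirrovwehupeppu/: /rr/ is a geminate; the first /r/ deletes. /pp/ is a geminate; the first /p/ deletes. → [wirovwehupepu].
/flujjuttaurro/: /jj/ is a geminate; the first /j/ deletes. /tt/ is a geminate; the first /t/ deletes. /rr/ is a geminate; the first /r/ deletes. → [flujutauro].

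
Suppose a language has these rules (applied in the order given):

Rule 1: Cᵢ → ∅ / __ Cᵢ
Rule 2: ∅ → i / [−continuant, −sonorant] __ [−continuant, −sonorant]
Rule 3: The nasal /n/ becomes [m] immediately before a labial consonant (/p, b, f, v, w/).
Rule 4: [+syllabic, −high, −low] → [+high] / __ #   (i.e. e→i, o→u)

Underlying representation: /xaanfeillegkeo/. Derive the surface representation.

Rule 1 (degemination): /ll/ is a geminate; the first /l/ deletes. /xaanfeillegkeo/ → xaanfeilegkeo.
Rule 2 (stop-cluster i-epenthesis): /g/ and /k/ form a stop–stop cluster, so [i] is inserted between them. /xaanfeilegkeo/ → xaanfeilegikeo.
Rule 3 (nasal place assimilation): /n/ precedes the labial consonant /f/, so it assimilates in place to [m]. /xaanfeilegikeo/ → xaamfeilegikeo.
Rule 4 (final vowel raising): /o/ is a mid vowel in word-final position, so it raises to [u]. /xaamfeilegikeo/ → xaamfeilegikeu.

xaamfeilegikeu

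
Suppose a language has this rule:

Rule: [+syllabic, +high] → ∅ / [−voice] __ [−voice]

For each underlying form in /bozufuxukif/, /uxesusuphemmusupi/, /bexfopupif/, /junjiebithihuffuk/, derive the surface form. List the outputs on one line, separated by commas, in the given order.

/bozufuxukif/: /u/ is a high vowel flanked by voiceless consonants /f/ and /x/, so it deletes. /u/ is a high vowel flanked by voiceless consonants /x/ and /k/, so it deletes. /i/ is a high vowel flanked by voiceless consonants /k/ and /f/, so it deletes. → [bozufxkf].
/uxesusuphemmusupi/: /u/ is a high vowel flanked by voiceless consonants /s/ and /s/, so it deletes. /u/ is a high vowel flanked by voiceless consonants /s/ and /p/, so it deletes. /u/ is a high vowel flanked by voiceless consonants /s/ and /p/, so it deletes. → [uxessphemmuspi].
/bexfopupif/: /u/ is a high vowel flanked by voiceless consonants /p/ and /p/, so it deletes. /i/ is a high vowel flanked by voiceless consonants /p/ and /f/, so it deletes. → [bexfoppf].
/junjiebithihuffuk/: /i/ is a high vowel flanked by voiceless consonants /h/ and /h/, so it deletes. /u/ is a high vowel flanked by voiceless consonants /h/ and /f/, so it deletes. /u/ is a high vowel flanked by voiceless consonants /f/ and /k/, so it deletes. → [junjiebithhffk].

bozufxkf, uxessphemmuspi, bexfoppf, junjiebithhffk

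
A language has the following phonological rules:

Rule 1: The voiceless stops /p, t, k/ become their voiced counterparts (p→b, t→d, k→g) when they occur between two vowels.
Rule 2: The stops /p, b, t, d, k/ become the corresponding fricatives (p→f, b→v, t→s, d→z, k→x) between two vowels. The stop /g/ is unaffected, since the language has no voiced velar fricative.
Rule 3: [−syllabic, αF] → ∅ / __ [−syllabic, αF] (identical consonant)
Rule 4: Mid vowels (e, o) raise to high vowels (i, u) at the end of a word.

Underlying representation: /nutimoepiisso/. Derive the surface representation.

Rule 1 (intervocalic voicing): /t/ is a voiceless stop between vowels /u/ and /i/, so it voices to [d]. /p/ is a voiceless stop between vowels /e/ and /i/, so it voices to [b]. /nutimoepiisso/ → nudimoebiisso.
Rule 2 (intervocalic spirantization): /d/ is a stop between vowels /u/ and /i/, so it spirantizes to the fricative [z]. /b/ is a stop between vowels /e/ and /i/, so it spirantizes to the fricative [v]. /nudimoebiisso/ → nuzimoeviisso.
Rule 3 (degemination): /ss/ is a geminate; the first /s/ deletes. /nuzimoeviisso/ → nuzimoeviiso.
Rule 4 (final vowel raising): /o/ is a mid vowel in word-final position, so it raises to [u]. /nuzimoeviiso/ → nuzimoeviisu.

nuzimoeviisu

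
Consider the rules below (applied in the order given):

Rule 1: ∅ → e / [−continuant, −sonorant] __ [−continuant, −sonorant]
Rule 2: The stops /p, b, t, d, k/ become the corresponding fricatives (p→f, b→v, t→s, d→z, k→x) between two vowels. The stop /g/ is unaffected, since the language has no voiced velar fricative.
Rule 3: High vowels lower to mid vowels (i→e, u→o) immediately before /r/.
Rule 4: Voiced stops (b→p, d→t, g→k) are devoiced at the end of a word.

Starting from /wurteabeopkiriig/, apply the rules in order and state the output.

worteaveofexeriik

Rule 1 (stop-cluster e-epenthesis): /p/ and /k/ form a stop–stop cluster, so [e] is inserted between them. /wurteabeopkiriig/ → wurteabeopekiriig.
Rule 2 (intervocalic spirantization): /b/ is a stop between vowels /a/ and /e/, so it spirantizes to the fricative [v]. /p/ is a stop between vowels /o/ and /e/, so it spirantizes to the fricative [f]. /k/ is a stop between vowels /e/ and /i/, so it spirantizes to the fricative [x]. /wurteabeopekiriig/ → wurteaveofexiriig.
Rule 3 (pre-rhotic lowering): /u/ is a high vowel immediately before /r/, so it lowers to [o]. /i/ is a high vowel immediately before /r/, so it lowers to [e]. /wurteaveofexiriig/ → worteaveofexeriig.
Rule 4 (final devoicing): /g/ is a voiced stop in word-final position, so it devoices to [k]. /worteaveofexeriig/ → worteaveofexeriik.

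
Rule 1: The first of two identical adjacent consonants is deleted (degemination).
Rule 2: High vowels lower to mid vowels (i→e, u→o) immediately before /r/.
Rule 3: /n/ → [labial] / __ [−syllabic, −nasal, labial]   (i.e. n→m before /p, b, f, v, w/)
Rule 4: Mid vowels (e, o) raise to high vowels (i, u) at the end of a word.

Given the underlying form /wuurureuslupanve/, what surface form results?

Rule 1 (degemination): no segment meets the environment; /wuurureuslupanve/ is unchanged.
Rule 2 (pre-rhotic lowering): /u/ is a high vowel immediately before /r/, so it lowers to [o]. /u/ is a high vowel immediately before /r/, so it lowers to [o]. /wuurureuslupanve/ → wuororeuslupanve.
Rule 3 (nasal place assimilation): /n/ precedes the labial consonant /v/, so it assimilates in place to [m]. /wuororeuslupanve/ → wuororeuslupamve.
Rule 4 (final vowel raising): /e/ is a mid vowel in word-final position, so it raises to [i]. /wuororeuslupamve/ → wuororeuslupamvi.

wuororeuslupamvi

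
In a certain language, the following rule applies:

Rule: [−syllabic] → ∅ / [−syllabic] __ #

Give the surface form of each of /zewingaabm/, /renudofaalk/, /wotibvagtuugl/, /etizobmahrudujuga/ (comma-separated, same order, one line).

zewingaab, renudofaal, wotibvagtuug, etizobmahrudujuga

/zewingaabm/: /m/ is the second consonant of a word-final cluster /bm/, so it deletes. → [zewingaab].
/renudofaalk/: /k/ is the second consonant of a word-final cluster /lk/, so it deletes. → [renudofaal].
/wotibvagtuugl/: /l/ is the second consonant of a word-final cluster /gl/, so it deletes. → [wotibvagtuug].
/etizobmahrudujuga/: the rule's environment is not met; surfaces unchanged as [etizobmahrudujuga].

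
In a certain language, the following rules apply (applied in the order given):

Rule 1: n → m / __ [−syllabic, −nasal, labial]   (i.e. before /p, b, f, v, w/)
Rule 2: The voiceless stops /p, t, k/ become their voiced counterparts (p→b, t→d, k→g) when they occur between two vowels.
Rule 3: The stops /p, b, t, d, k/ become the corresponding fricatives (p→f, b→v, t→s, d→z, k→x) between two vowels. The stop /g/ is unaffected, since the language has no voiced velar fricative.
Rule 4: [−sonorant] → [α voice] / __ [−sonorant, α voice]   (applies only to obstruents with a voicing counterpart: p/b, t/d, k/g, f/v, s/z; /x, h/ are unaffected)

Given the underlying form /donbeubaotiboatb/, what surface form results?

Rule 1 (nasal place assimilation): /n/ precedes the labial consonant /b/, so it assimilates in place to [m]. /donbeubaotiboatb/ → dombeubaotiboatb.
Rule 2 (intervocalic voicing): /t/ is a voiceless stop between vowels /o/ and /i/, so it voices to [d]. /dombeubaotiboatb/ → dombeubaodiboatb.
Rule 3 (intervocalic spirantization): /b/ is a stop between vowels /u/ and /a/, so it spirantizes to the fricative [v]. /d/ is a stop between vowels /o/ and /i/, so it spirantizes to the fricative [z]. /b/ is a stop between vowels /i/ and /o/, so it spirantizes to the fricative [v]. /dombeubaodiboatb/ → dombeuvaozivoatb.
Rule 4 (regressive voicing assimilation): /t/ precedes the voiced obstruent /b/, so it voices to [d] by assimilation. /dombeuvaozivoatb/ → dombeuvaozivoadb.

dombeuvaozivoadb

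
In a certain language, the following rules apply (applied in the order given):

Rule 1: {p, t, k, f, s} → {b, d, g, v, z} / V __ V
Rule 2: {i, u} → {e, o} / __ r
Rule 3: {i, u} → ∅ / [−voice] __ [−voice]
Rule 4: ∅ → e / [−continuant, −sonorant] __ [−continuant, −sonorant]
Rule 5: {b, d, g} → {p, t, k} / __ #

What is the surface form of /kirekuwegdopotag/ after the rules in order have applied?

Rule 1 (intervocalic voicing): /k/ is a voiceless obstruent between vowels /e/ and /u/, so it voices to [g]. /p/ is a voiceless obstruent between vowels /o/ and /o/, so it voices to [b]. /t/ is a voiceless obstruent between vowels /o/ and /a/, so it voices to [d]. /kirekuwegdopotag/ → kireguwegdobodag.
Rule 2 (pre-rhotic lowering): /i/ is a high vowel immediately before /r/, so it lowers to [e]. /kireguwegdobodag/ → kereguwegdobodag.
Rule 3 (high vowel syncope): no segment meets the environment; /kereguwegdobodag/ is unchanged.
Rule 4 (stop-cluster e-epenthesis): /g/ and /d/ form a stop–stop cluster, so [e] is inserted between them. /kereguwegdobodag/ → kereguwegedobodag.
Rule 5 (final devoicing): /g/ is a voiced stop in word-final position, so it devoices to [k]. /kereguwegedobodag/ → kereguwegedobodak.

kereguwegedobodak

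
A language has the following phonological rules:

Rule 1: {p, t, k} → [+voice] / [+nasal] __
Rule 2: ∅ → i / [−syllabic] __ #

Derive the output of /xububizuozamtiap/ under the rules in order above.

Rule 1 (post-nasal voicing): /t/ is a voiceless stop immediately after the nasal /m/, so it voices to [d]. /xububizuozamtiap/ → xububizuozamdiap.
Rule 2 (final i-epenthesis): the form ends in the consonant /p/, so [i] is inserted word-finally. /xububizuozamdiap/ → xububizuozamdiapi.

xububizuozamdiapi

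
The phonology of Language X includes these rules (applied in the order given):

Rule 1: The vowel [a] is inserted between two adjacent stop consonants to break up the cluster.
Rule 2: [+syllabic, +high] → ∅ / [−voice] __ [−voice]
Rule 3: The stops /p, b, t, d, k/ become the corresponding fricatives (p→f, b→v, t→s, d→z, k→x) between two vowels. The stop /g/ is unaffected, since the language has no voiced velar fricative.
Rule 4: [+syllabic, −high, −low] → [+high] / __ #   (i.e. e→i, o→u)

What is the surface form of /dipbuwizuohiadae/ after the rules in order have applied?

Rule 1 (stop-cluster a-epenthesis): /p/ and /b/ form a stop–stop cluster, so [a] is inserted between them. /dipbuwizuohiadae/ → dipabuwizuohiadae.
Rule 2 (high vowel syncope): no segment meets the environment; /dipabuwizuohiadae/ is unchanged.
Rule 3 (intervocalic spirantization): /p/ is a stop between vowels /i/ and /a/, so it spirantizes to the fricative [f]. /b/ is a stop between vowels /a/ and /u/, so it spirantizes to the fricative [v]. /d/ is a stop between vowels /a/ and /a/, so it spirantizes to the fricative [z]. /dipabuwizuohiadae/ → difavuwizuohiazae.
Rule 4 (final vowel raising): /e/ is a mid vowel in word-final position, so it raises to [i]. /difavuwizuohiazae/ → difavuwizuohiazai.

difavuwizuohiazai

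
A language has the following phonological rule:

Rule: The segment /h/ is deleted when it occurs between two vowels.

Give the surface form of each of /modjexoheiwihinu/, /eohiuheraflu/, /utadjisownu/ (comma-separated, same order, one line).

/modjexoheiwihinu/: /h/ occurs between vowels /o/ and /e/, so it deletes. /h/ occurs between vowels /i/ and /i/, so it deletes. → [modjexoeiwiinu].
/eohiuheraflu/: /h/ occurs between vowels /o/ and /i/, so it deletes. /h/ occurs between vowels /u/ and /e/, so it deletes. → [eoiueraflu].
/utadjisownu/: the rule's environment is not met; surfaces unchanged as [utadjisownu].

modjexoeiwiinu, eoiueraflu, utadjisownu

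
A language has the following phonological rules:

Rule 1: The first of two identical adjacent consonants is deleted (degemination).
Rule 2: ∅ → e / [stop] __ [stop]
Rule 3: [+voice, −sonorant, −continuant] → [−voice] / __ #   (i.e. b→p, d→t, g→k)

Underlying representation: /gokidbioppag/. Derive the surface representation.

Rule 1 (degemination): /pp/ is a geminate; the first /p/ deletes. /gokidbioppag/ → gokidbiopag.
Rule 2 (stop-cluster e-epenthesis): /d/ and /b/ form a stop–stop cluster, so [e] is inserted between them. /gokidbiopag/ → gokidebiopag.
Rule 3 (final devoicing): /g/ is a voiced stop in word-final position, so it devoices to [k]. /gokidebiopag/ → gokidebiopak.

gokidebiopak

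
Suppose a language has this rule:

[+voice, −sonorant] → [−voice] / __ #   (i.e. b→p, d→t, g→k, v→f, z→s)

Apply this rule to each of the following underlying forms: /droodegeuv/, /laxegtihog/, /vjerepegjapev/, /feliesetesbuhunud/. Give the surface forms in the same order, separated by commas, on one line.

/droodegeuv/: /v/ is a voiced obstruent in word-final position, so it devoices to [f]. → [droodegeuf].
/laxegtihog/: /g/ is a voiced obstruent in word-final position, so it devoices to [k]. → [laxegtihok].
/vjerepegjapev/: /v/ is a voiced obstruent in word-final position, so it devoices to [f]. → [vjerepegjapef].
/feliesetesbuhunud/: /d/ is a voiced obstruent in word-final position, so it devoices to [t]. → [feliesetesbuhunut].

droodegeuf, laxegtihok, vjerepegjapef, feliesetesbuhunut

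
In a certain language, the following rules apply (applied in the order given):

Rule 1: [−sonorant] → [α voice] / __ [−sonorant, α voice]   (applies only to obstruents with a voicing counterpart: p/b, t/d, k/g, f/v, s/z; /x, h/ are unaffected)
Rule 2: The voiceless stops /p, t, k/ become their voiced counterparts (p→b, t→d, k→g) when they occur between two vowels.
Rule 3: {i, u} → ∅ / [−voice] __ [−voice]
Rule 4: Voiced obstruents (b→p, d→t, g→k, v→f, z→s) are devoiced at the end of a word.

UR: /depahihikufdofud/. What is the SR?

Rule 1 (regressive voicing assimilation): /f/ precedes the voiced obstruent /d/, so it voices to [v] by assimilation. /depahihikufdofud/ → depahihikuvdofud.
Rule 2 (intervocalic voicing): /p/ is a voiceless stop between vowels /e/ and /a/, so it voices to [b]. /k/ is a voiceless stop between vowels /i/ and /u/, so it voices to [g]. /depahihikuvdofud/ → debahihiguvdofud.
Rule 3 (high vowel syncope): /i/ is a high vowel flanked by voiceless consonants /h/ and /h/, so it deletes. /debahihiguvdofud/ → debahhiguvdofud.
Rule 4 (final devoicing): /d/ is a voiced obstruent in word-final position, so it devoices to [t]. /debahhiguvdofud/ → debahhiguvdofut.

debahhiguvdofut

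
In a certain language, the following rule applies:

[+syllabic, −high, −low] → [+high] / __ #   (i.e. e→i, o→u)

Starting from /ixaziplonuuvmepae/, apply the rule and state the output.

/e/ is a mid vowel in word-final position, so it raises to [i].
Surface form: [ixaziplonuuvmepai].

ixaziplonuuvmepai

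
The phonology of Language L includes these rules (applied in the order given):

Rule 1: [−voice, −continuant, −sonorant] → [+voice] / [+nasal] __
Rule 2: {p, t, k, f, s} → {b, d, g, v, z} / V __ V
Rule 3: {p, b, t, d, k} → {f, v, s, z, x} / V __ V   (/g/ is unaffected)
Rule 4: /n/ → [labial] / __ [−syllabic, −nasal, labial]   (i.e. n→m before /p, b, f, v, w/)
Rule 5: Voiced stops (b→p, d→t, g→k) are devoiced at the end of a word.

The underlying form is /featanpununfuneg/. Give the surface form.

Rule 1 (post-nasal voicing): /p/ is a voiceless stop immediately after the nasal /n/, so it voices to [b]. /featanpununfuneg/ → featanbununfuneg.
Rule 2 (intervocalic voicing): /t/ is a voiceless obstruent between vowels /a/ and /a/, so it voices to [d]. /featanbununfuneg/ → feadanbununfuneg.
Rule 3 (intervocalic spirantization): /d/ is a stop between vowels /a/ and /a/, so it spirantizes to the fricative [z]. /feadanbununfuneg/ → feazanbununfuneg.
Rule 4 (nasal place assimilation): /n/ precedes the labial consonant /b/, so it assimilates in place to [m]. /n/ precedes the labial consonant /f/, so it assimilates in place to [m]. /feazanbununfuneg/ → feazambunumfuneg.
Rule 5 (final devoicing): /g/ is a voiced stop in word-final position, so it devoices to [k]. /feazambunumfuneg/ → feazambunumfunek.

feazambunumfunek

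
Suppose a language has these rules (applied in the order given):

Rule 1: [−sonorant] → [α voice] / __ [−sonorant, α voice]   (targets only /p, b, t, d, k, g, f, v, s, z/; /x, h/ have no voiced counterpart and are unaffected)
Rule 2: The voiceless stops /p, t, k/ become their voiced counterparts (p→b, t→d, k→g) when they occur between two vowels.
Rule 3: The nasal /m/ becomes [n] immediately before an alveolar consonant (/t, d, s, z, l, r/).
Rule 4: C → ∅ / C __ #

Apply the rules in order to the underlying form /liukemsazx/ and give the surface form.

Rule 1 (regressive voicing assimilation): /z/ precedes the voiceless obstruent /x/, so it devoices to [s] by assimilation. /liukemsazx/ → liukemsasx.
Rule 2 (intervocalic voicing): /k/ is a voiceless stop between vowels /u/ and /e/, so it voices to [g]. /liukemsasx/ → liugemsasx.
Rule 3 (nasal place assimilation): /m/ precedes the alveolar consonant /s/, so it assimilates in place to [n]. /liugemsasx/ → liugensasx.
Rule 4 (final cluster simplification): /x/ is the second consonant of a word-final cluster /sx/, so it deletes. /liugensasx/ → liugensas.

liugensas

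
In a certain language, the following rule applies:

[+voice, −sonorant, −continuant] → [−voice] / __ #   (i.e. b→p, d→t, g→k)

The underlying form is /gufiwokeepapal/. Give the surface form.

gufiwokeepapal

No segment of /gufiwokeepapal/ meets the structural description of the rule, so the form surfaces unchanged.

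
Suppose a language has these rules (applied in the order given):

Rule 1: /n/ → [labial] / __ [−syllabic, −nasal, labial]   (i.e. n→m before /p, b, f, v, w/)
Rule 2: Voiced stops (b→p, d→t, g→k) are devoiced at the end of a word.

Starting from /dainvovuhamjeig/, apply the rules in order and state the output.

Rule 1 (nasal place assimilation): /n/ precedes the labial consonant /v/, so it assimilates in place to [m]. /dainvovuhamjeig/ → daimvovuhamjeig.
Rule 2 (final devoicing): /g/ is a voiced stop in word-final position, so it devoices to [k]. /daimvovuhamjeig/ → daimvovuhamjeik.

daimvovuhamjeik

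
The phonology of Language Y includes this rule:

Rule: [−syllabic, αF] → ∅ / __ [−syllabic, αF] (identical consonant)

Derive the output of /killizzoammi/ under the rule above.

/ll/ is a geminate; the first /l/ deletes.
/zz/ is a geminate; the first /z/ deletes.
/mm/ is a geminate; the first /m/ deletes.
Surface form: [kilizoami].

kilizoami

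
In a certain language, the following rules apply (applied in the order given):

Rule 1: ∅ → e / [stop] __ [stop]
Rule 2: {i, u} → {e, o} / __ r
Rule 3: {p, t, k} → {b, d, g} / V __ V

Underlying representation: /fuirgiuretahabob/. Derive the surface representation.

fuergioredahabob

Rule 1 (stop-cluster e-epenthesis): no segment meets the environment; /fuirgiuretahabob/ is unchanged.
Rule 2 (pre-rhotic lowering): /i/ is a high vowel immediately before /r/, so it lowers to [e]. /u/ is a high vowel immediately before /r/, so it lowers to [o]. /fuirgiuretahabob/ → fuergioretahabob.
Rule 3 (intervocalic voicing): /t/ is a voiceless stop between vowels /e/ and /a/, so it voices to [d]. /fuergioretahabob/ → fuergioredahabob.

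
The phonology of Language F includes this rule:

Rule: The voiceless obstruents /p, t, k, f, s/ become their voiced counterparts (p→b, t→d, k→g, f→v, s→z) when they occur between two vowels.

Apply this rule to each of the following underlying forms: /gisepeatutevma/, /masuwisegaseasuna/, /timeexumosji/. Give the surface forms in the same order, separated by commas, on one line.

/gisepeatutevma/: /s/ is a voiceless obstruent between vowels /i/ and /e/, so it voices to [z]. /p/ is a voiceless obstruent between vowels /e/ and /e/, so it voices to [b]. /t/ is a voiceless obstruent between vowels /a/ and /u/, so it voices to [d]. /t/ is a voiceless obstruent between vowels /u/ and /e/, so it voices to [d]. → [gizebeadudevma].
/masuwisegaseasuna/: /s/ is a voiceless obstruent between vowels /a/ and /u/, so it voices to [z]. /s/ is a voiceless obstruent between vowels /i/ and /e/, so it voices to [z]. /s/ is a voiceless obstruent between vowels /a/ and /e/, so it voices to [z]. /s/ is a voiceless obstruent between vowels /a/ and /u/, so it voices to [z]. → [mazuwizegazeazuna].
/timeexumosji/: the rule's environment is not met; surfaces unchanged as [timeexumosji].

gizebeadudevma, mazuwizegazeazuna, timeexumosji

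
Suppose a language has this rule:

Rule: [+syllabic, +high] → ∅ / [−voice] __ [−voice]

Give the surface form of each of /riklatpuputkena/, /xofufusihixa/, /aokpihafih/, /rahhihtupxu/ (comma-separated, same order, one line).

/riklatpuputkena/: /u/ is a high vowel flanked by voiceless consonants /p/ and /p/, so it deletes. /u/ is a high vowel flanked by voiceless consonants /p/ and /t/, so it deletes. → [riklatpptkena].
/xofufusihixa/: /u/ is a high vowel flanked by voiceless consonants /f/ and /f/, so it deletes. /u/ is a high vowel flanked by voiceless consonants /f/ and /s/, so it deletes. /i/ is a high vowel flanked by voiceless consonants /s/ and /h/, so it deletes. /i/ is a high vowel flanked by voiceless consonants /h/ and /x/, so it deletes. → [xoffshxa].
/aokpihafih/: /i/ is a high vowel flanked by voiceless consonants /p/ and /h/, so it deletes. /i/ is a high vowel flanked by voiceless consonants /f/ and /h/, so it deletes. → [aokphafh].
/rahhihtupxu/: /i/ is a high vowel flanked by voiceless consonants /h/ and /h/, so it deletes. /u/ is a high vowel flanked by voiceless consonants /t/ and /p/, so it deletes. → [rahhhtpxu].

riklatpptkena, xoffshxa, aokphafh, rahhhtpxu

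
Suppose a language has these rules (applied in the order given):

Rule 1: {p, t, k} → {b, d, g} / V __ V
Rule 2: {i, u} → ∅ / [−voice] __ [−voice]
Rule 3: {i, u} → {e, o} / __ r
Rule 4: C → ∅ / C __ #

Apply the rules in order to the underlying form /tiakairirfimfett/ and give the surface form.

Rule 1 (intervocalic voicing): /k/ is a voiceless stop between vowels /a/ and /a/, so it voices to [g]. /tiakairirfimfett/ → tiagairirfimfett.
Rule 2 (high vowel syncope): no segment meets the environment; /tiagairirfimfett/ is unchanged.
Rule 3 (pre-rhotic lowering): /i/ is a high vowel immediately before /r/, so it lowers to [e]. /i/ is a high vowel immediately before /r/, so it lowers to [e]. /tiagairirfimfett/ → tiagaererfimfett.
Rule 4 (final cluster simplification): /t/ is the second consonant of a word-final cluster /tt/, so it deletes. /tiagaererfimfett/ → tiagaererfimfet.

tiagaererfimfet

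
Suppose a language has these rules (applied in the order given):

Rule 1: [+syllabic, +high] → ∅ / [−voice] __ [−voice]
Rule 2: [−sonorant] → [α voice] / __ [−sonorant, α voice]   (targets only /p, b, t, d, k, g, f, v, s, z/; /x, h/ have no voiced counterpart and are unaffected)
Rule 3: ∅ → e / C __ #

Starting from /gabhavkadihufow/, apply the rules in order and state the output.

Rule 1 (high vowel syncope): /u/ is a high vowel flanked by voiceless consonants /h/ and /f/, so it deletes. /gabhavkadihufow/ → gabhavkadihfow.
Rule 2 (regressive voicing assimilation): /b/ precedes the voiceless obstruent /h/, so it devoices to [p] by assimilation. /v/ precedes the voiceless obstruent /k/, so it devoices to [f] by assimilation. /gabhavkadihfow/ → gaphafkadihfow.
Rule 3 (final e-epenthesis): the form ends in the consonant /w/, so [e] is inserted word-finally. /gaphafkadihfow/ → gaphafkadihfowe.

gaphafkadihfowe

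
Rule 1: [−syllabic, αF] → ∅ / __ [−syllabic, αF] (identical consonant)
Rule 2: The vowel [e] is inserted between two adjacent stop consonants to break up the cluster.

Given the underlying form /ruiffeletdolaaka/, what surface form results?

ruifeletedolaaka

Rule 1 (degemination): /ff/ is a geminate; the first /f/ deletes. /ruiffeletdolaaka/ → ruifeletdolaaka.
Rule 2 (stop-cluster e-epenthesis): /t/ and /d/ form a stop–stop cluster, so [e] is inserted between them. /ruifeletdolaaka/ → ruifeletedolaaka.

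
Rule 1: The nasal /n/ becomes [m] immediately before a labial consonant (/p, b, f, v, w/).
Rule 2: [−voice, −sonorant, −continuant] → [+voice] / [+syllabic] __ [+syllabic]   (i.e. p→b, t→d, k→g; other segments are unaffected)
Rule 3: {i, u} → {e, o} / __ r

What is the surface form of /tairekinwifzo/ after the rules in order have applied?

taeregimwifzo

Rule 1 (nasal place assimilation): /n/ precedes the labial consonant /w/, so it assimilates in place to [m]. /tairekinwifzo/ → tairekimwifzo.
Rule 2 (intervocalic voicing): /k/ is a voiceless stop between vowels /e/ and /i/, so it voices to [g]. /tairekimwifzo/ → tairegimwifzo.
Rule 3 (pre-rhotic lowering): /i/ is a high vowel immediately before /r/, so it lowers to [e]. /tairegimwifzo/ → taeregimwifzo.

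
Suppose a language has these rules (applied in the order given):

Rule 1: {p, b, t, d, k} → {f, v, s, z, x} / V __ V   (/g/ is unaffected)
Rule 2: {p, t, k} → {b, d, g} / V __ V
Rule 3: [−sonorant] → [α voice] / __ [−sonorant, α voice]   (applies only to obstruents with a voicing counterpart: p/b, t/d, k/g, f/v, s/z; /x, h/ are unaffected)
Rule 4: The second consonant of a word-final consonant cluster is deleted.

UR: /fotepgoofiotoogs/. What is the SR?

fosebgoofiosook

Rule 1 (intervocalic spirantization): /t/ is a stop between vowels /o/ and /e/, so it spirantizes to the fricative [s]. /t/ is a stop between vowels /o/ and /o/, so it spirantizes to the fricative [s]. /fotepgoofiotoogs/ → fosepgoofiosoogs.
Rule 2 (intervocalic voicing): no segment meets the environment; /fosepgoofiosoogs/ is unchanged.
Rule 3 (regressive voicing assimilation): /p/ precedes the voiced obstruent /g/, so it voices to [b] by assimilation. /g/ precedes the voiceless obstruent /s/, so it devoices to [k] by assimilation. /fosepgoofiosoogs/ → fosebgoofiosooks.
Rule 4 (final cluster simplification): /s/ is the second consonant of a word-final cluster /ks/, so it deletes. /fosebgoofiosooks/ → fosebgoofiosook.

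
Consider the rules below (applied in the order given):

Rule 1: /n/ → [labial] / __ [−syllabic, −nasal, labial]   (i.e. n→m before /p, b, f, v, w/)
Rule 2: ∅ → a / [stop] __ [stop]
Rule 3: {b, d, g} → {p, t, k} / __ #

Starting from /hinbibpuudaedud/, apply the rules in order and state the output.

Rule 1 (nasal place assimilation): /n/ precedes the labial consonant /b/, so it assimilates in place to [m]. /hinbibpuudaedud/ → himbibpuudaedud.
Rule 2 (stop-cluster a-epenthesis): /b/ and /p/ form a stop–stop cluster, so [a] is inserted between them. /himbibpuudaedud/ → himbibapuudaedud.
Rule 3 (final devoicing): /d/ is a voiced stop in word-final position, so it devoices to [t]. /himbibapuudaedud/ → himbibapuudaedut.

himbibapuudaedut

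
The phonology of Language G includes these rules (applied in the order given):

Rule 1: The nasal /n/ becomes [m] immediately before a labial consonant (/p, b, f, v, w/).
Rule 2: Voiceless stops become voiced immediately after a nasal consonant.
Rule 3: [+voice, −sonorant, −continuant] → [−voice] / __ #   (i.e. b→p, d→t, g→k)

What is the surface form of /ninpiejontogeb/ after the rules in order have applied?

Rule 1 (nasal place assimilation): /n/ precedes the labial consonant /p/, so it assimilates in place to [m]. /ninpiejontogeb/ → nimpiejontogeb.
Rule 2 (post-nasal voicing): /p/ is a voiceless stop immediately after the nasal /m/, so it voices to [b]. /t/ is a voiceless stop immediately after the nasal /n/, so it voices to [d]. /nimpiejontogeb/ → nimbiejondogeb.
Rule 3 (final devoicing): /b/ is a voiced stop in word-final position, so it devoices to [p]. /nimbiejondogeb/ → nimbiejondogep.

nimbiejondogep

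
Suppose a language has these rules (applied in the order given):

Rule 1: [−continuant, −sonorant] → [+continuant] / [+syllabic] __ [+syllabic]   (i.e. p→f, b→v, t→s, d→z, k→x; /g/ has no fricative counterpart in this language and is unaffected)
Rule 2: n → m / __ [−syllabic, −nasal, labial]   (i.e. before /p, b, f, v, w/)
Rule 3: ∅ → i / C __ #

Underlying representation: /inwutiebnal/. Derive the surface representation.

Rule 1 (intervocalic spirantization): /t/ is a stop between vowels /u/ and /i/, so it spirantizes to the fricative [s]. /inwutiebnal/ → inwusiebnal.
Rule 2 (nasal place assimilation): /n/ precedes the labial consonant /w/, so it assimilates in place to [m]. /inwusiebnal/ → imwusiebnal.
Rule 3 (final i-epenthesis): the form ends in the consonant /l/, so [i] is inserted word-finally. /imwusiebnal/ → imwusiebnali.

imwusiebnali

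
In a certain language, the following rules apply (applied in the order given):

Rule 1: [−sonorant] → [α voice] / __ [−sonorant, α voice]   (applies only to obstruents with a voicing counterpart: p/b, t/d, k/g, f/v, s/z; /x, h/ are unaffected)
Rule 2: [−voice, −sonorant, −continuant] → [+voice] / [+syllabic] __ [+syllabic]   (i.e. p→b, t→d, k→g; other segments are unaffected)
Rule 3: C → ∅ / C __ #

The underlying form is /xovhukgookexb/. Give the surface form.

Rule 1 (regressive voicing assimilation): /v/ precedes the voiceless obstruent /h/, so it devoices to [f] by assimilation. /k/ precedes the voiced obstruent /g/, so it voices to [g] by assimilation. /xovhukgookexb/ → xofhuggookexb.
Rule 2 (intervocalic voicing): /k/ is a voiceless stop between vowels /o/ and /e/, so it voices to [g]. /xofhuggookexb/ → xofhuggoogexb.
Rule 3 (final cluster simplification): /b/ is the second consonant of a word-final cluster /xb/, so it deletes. /xofhuggoogexb/ → xofhuggoogex.

xofhuggoogex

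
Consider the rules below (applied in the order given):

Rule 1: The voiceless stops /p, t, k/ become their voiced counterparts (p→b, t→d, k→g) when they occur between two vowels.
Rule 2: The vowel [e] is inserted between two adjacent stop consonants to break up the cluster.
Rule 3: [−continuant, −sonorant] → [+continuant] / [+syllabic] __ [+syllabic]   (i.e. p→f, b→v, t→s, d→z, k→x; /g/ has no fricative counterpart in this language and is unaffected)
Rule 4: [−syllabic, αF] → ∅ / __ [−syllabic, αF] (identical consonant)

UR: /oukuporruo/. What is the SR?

ouguvoruo

Rule 1 (intervocalic voicing): /k/ is a voiceless stop between vowels /u/ and /u/, so it voices to [g]. /p/ is a voiceless stop between vowels /u/ and /o/, so it voices to [b]. /oukuporruo/ → ouguborruo.
Rule 2 (stop-cluster e-epenthesis): no segment meets the environment; /ouguborruo/ is unchanged.
Rule 3 (intervocalic spirantization): /b/ is a stop between vowels /u/ and /o/, so it spirantizes to the fricative [v]. /ouguborruo/ → ouguvorruo.
Rule 4 (degemination): /rr/ is a geminate; the first /r/ deletes. /ouguvorruo/ → ouguvoruo.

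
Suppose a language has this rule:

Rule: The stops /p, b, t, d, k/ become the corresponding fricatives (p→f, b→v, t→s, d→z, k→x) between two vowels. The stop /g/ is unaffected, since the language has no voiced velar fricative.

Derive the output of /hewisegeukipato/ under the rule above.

hewisegeuxifaso

/k/ is a stop between vowels /u/ and /i/, so it spirantizes to the fricative [x].
/p/ is a stop between vowels /i/ and /a/, so it spirantizes to the fricative [f].
/t/ is a stop between vowels /a/ and /o/, so it spirantizes to the fricative [s].
Surface form: [hewisegeuxifaso].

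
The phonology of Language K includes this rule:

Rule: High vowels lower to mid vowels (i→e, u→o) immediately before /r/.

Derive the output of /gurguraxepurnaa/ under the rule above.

gorgoraxepornaa

/u/ is a high vowel immediately before /r/, so it lowers to [o].
/u/ is a high vowel immediately before /r/, so it lowers to [o].
/u/ is a high vowel immediately before /r/, so it lowers to [o].
Surface form: [gorgoraxepornaa].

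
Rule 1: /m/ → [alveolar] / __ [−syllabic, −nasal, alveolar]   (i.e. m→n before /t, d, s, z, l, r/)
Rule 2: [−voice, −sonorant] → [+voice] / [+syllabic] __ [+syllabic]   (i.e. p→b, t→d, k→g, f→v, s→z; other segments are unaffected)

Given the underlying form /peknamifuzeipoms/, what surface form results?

Rule 1 (nasal place assimilation): /m/ precedes the alveolar consonant /s/, so it assimilates in place to [n]. /peknamifuzeipoms/ → peknamifuzeipons.
Rule 2 (intervocalic voicing): /f/ is a voiceless obstruent between vowels /i/ and /u/, so it voices to [v]. /p/ is a voiceless obstruent between vowels /i/ and /o/, so it voices to [b]. /peknamifuzeipons/ → peknamivuzeibons.

peknamivuzeibons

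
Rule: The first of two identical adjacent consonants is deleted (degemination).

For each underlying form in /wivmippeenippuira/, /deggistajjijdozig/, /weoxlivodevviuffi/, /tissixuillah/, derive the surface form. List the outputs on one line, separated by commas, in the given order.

/wivmippeenippuira/: /pp/ is a geminate; the first /p/ deletes. /pp/ is a geminate; the first /p/ deletes. → [wivmipeenipuira].
/deggistajjijdozig/: /gg/ is a geminate; the first /g/ deletes. /jj/ is a geminate; the first /j/ deletes. → [degistajijdozig].
/weoxlivodevviuffi/: /vv/ is a geminate; the first /v/ deletes. /ff/ is a geminate; the first /f/ deletes. → [weoxlivodeviufi].
/tissixuillah/: /ss/ is a geminate; the first /s/ deletes. /ll/ is a geminate; the first /l/ deletes. → [tisixuilah].

wivmipeenipuira, degistajijdozig, weoxlivodeviufi, tisixuilah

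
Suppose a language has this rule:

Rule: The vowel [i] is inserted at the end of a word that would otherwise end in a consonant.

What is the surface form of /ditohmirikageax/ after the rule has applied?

ditohmirikageaxi

the form ends in the consonant /x/, so [i] is inserted word-finally.
Surface form: [ditohmirikageaxi].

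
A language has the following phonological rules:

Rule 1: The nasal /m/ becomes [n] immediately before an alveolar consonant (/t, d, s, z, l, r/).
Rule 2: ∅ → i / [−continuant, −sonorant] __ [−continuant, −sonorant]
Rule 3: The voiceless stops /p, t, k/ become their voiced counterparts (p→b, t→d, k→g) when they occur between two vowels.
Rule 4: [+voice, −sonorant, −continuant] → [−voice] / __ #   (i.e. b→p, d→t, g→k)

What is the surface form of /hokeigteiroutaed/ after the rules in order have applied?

hogeigideiroudaet

Rule 1 (nasal place assimilation): no segment meets the environment; /hokeigteiroutaed/ is unchanged.
Rule 2 (stop-cluster i-epenthesis): /g/ and /t/ form a stop–stop cluster, so [i] is inserted between them. /hokeigteiroutaed/ → hokeigiteiroutaed.
Rule 3 (intervocalic voicing): /k/ is a voiceless stop between vowels /o/ and /e/, so it voices to [g]. /t/ is a voiceless stop between vowels /i/ and /e/, so it voices to [d]. /t/ is a voiceless stop between vowels /u/ and /a/, so it voices to [d]. /hokeigiteiroutaed/ → hogeigideiroudaed.
Rule 4 (final devoicing): /d/ is a voiced stop in word-final position, so it devoices to [t]. /hogeigideiroudaed/ → hogeigideiroudaet.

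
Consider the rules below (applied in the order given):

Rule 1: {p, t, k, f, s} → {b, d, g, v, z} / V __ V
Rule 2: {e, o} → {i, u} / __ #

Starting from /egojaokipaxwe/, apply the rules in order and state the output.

egojaogibaxwi

Rule 1 (intervocalic voicing): /k/ is a voiceless obstruent between vowels /o/ and /i/, so it voices to [g]. /p/ is a voiceless obstruent between vowels /i/ and /a/, so it voices to [b]. /egojaokipaxwe/ → egojaogibaxwe.
Rule 2 (final vowel raising): /e/ is a mid vowel in word-final position, so it raises to [i]. /egojaogibaxwe/ → egojaogibaxwi.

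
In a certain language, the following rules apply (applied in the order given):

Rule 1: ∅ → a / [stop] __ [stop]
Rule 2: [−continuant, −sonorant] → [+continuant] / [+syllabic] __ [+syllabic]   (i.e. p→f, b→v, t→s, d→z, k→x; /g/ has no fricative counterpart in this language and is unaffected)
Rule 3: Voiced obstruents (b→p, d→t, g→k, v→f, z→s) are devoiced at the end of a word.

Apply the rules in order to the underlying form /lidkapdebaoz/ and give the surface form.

Rule 1 (stop-cluster a-epenthesis): /d/ and /k/ form a stop–stop cluster, so [a] is inserted between them. /p/ and /d/ form a stop–stop cluster, so [a] is inserted between them. /lidkapdebaoz/ → lidakapadebaoz.
Rule 2 (intervocalic spirantization): /d/ is a stop between vowels /i/ and /a/, so it spirantizes to the fricative [z]. /k/ is a stop between vowels /a/ and /a/, so it spirantizes to the fricative [x]. /p/ is a stop between vowels /a/ and /a/, so it spirantizes to the fricative [f]. /d/ is a stop between vowels /a/ and /e/, so it spirantizes to the fricative [z]. /b/ is a stop between vowels /e/ and /a/, so it spirantizes to the fricative [v]. /lidakapadebaoz/ → lizaxafazevaoz.
Rule 3 (final devoicing): /z/ is a voiced obstruent in word-final position, so it devoices to [s]. /lizaxafazevaoz/ → lizaxafazevaos.

lizaxafazevaos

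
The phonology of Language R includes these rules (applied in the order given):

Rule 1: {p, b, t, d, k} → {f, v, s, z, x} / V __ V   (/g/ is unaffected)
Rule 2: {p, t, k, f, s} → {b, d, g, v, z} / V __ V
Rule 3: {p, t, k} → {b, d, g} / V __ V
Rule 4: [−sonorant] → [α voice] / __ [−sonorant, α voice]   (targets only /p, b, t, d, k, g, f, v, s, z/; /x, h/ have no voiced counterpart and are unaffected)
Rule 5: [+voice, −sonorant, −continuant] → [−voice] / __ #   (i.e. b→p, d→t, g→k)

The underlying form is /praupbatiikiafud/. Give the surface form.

praubbaziixiavut

Rule 1 (intervocalic spirantization): /t/ is a stop between vowels /a/ and /i/, so it spirantizes to the fricative [s]. /k/ is a stop between vowels /i/ and /i/, so it spirantizes to the fricative [x]. /praupbatiikiafud/ → praupbasiixiafud.
Rule 2 (intervocalic voicing): /s/ is a voiceless obstruent between vowels /a/ and /i/, so it voices to [z]. /f/ is a voiceless obstruent between vowels /a/ and /u/, so it voices to [v]. /praupbasiixiafud/ → praupbaziixiavud.
Rule 3 (intervocalic voicing): no segment meets the environment; /praupbaziixiavud/ is unchanged.
Rule 4 (regressive voicing assimilation): /p/ precedes the voiced obstruent /b/, so it voices to [b] by assimilation. /praupbaziixiavud/ → praubbaziixiavud.
Rule 5 (final devoicing): /d/ is a voiced stop in word-final position, so it devoices to [t]. /praubbaziixiavud/ → praubbaziixiavut.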